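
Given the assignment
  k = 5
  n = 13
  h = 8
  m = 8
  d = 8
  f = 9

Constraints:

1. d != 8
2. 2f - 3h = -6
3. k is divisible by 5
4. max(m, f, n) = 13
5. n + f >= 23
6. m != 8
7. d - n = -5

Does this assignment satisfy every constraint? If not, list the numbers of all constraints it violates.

1. d = 8, but 8 is required to differ  fails
2. 2f - 3h = 2(9) - 3(8) = -6  holds
3. 5 / 5 = 1, so 5 divides 5  holds
4. max(8, 9, 13) = 13  holds
5. n + f = 13 + 9 = 22; 22 < 23, bound 23 not met  fails
6. m = 8, but 8 is required to differ  fails
7. d - n = 8 - 13 = -5  holds

Violated: 1, 5, and 6.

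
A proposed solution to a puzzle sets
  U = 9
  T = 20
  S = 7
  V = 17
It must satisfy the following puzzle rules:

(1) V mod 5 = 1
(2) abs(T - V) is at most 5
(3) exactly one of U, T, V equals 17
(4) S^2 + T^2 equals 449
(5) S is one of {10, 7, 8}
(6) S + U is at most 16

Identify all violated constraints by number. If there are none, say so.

Violated: 1.

(1) 17 mod 5 = 2, not 1  ✘
(2) abs(20 - 17) = 3; 3 ≤ 5  ✔
(3) U=9, T=20, V=17; 1 of them equals 17  ✔
(4) S^2 + T^2 = 7^2 + 20^2 = 49 + 400 = 449  ✔
(5) S = 7 is in {10, 7, 8}  ✔
(6) S + U = 7 + 9 = 16; 16 ≤ 16  ✔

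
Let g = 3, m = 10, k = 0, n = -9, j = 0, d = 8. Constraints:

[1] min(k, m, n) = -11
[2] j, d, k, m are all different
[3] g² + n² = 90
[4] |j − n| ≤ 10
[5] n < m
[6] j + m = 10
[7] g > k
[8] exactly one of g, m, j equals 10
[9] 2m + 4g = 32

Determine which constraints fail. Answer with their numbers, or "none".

[1] min(0, 10, -9) = -9, not -11 — violated.
[2] j = k = 0, not all different — violated.
[3] g² + n² = 3² + (-9)² = 9 + 81 = 90 — satisfied.
[4] |0 − (-9)| = 9; 9 ≤ 10 — satisfied.
[5] n = -9, m = 10; -9 < 10 — satisfied.
[6] j + m = 0 + 10 = 10 — satisfied.
[7] g = 3, k = 0; 3 > 0 — satisfied.
[8] g=3, m=10, j=0; 1 of them equals 10 — satisfied.
[9] 2m + 4g = 2(10) + 4(3) = 32 — satisfied.

Constraints 1, 2 are violated.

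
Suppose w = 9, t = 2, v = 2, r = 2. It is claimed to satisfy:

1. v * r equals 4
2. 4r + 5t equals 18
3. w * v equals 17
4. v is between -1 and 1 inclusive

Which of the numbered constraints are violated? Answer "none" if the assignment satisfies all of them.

No — constraints 3 and 4 are not satisfied.

1. v * r = 2 * 2 = 4  ✔
2. 4r + 5t = 4(2) + 5(2) = 18  ✔
3. w * v = 9 * 2 = 18, not 17  ✘
4. v = 2 is outside [-1, 1]  ✘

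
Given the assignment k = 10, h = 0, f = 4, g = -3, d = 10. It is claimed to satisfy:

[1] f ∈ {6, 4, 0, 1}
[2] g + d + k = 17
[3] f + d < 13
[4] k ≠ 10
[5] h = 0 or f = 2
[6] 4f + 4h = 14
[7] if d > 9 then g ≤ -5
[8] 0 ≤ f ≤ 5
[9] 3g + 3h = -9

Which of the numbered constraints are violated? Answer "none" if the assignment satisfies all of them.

Constraints 3, 4, 6, and 7 are violated.

[1] f = 4 is in {6, 4, 0, 1} — holds.
[2] g + d + k = -3 + 10 + 10 = 17 — holds.
[3] f + d = 4 + 10 = 14; 14 ≥ 13, bound 13 not met — fails.
[4] k = 10, but 10 is required to differ — fails.
[5] h = 0 = 0 (first disjunct) — holds.
[6] 4f + 4h = 4(4) + 4(0) = 16, not 14 — fails.
[7] d = 10 > 9, so we need g ≤ -5; but g = -3 > -5 — fails.
[8] f = 4 lies in [0, 5] — holds.
[9] 3g + 3h = 3(-3) + 3(0) = -9 — holds.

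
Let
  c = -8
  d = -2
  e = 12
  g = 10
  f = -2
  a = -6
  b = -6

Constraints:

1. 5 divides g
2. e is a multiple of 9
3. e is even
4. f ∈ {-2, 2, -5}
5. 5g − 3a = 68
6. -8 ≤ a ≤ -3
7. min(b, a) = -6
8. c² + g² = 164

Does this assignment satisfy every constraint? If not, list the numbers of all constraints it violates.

1. 10 / 5 = 2, so 5 divides 10  true
2. 12 = 9×1 + 3, so 9 does not divide 12  false
3. e = 12 is even  true
4. f = -2 is in {-2, 2, -5}  true
5. 5g − 3a = 5(10) − 3(-6) = 68  true
6. a = -6 lies in [-8, -3]  true
7. min(-6, -6) = -6  true
8. c² + g² = (-8)² + 10² = 64 + 100 = 164  true

Violated: 2.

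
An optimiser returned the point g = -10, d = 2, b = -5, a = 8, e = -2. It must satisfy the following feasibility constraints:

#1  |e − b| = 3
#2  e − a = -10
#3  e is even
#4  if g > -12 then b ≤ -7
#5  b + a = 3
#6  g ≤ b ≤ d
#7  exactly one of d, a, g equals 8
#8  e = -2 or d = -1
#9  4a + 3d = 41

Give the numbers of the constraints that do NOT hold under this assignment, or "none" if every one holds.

No — constraints 4 and 9 are not satisfied.

#1 |-2 − (-5)| = 3 — holds.
#2 e − a = -2 − 8 = -10 — holds.
#3 e = -2 is even — holds.
#4 g = -10 > -12, so we need b ≤ -7; but b = -5 > -7 — fails.
#5 b + a = -5 + 8 = 3 — holds.
#6 values -10 ≤ -5 ≤ 2 — holds.
#7 d=2, a=8, g=-10; 1 of them equals 8 — holds.
#8 e = -2 = -2 (first disjunct) — holds.
#9 4a + 3d = 4(8) + 3(2) = 38, not 41 — fails.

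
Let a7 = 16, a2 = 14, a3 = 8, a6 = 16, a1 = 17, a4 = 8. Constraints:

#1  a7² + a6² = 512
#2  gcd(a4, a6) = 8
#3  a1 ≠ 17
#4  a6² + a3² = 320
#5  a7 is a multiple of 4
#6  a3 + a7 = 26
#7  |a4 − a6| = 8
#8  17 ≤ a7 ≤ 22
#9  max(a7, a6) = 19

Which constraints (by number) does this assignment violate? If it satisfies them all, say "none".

#1 a7² + a6² = 16² + 16² = 256 + 256 = 512 — holds.
#2 gcd(8, 16) = 8 — holds.
#3 a1 = 17, but 17 is required to differ — does not hold.
#4 a6² + a3² = 16² + 8² = 256 + 64 = 320 — holds.
#5 16 / 4 = 4, so 4 divides 16 — holds.
#6 a3 + a7 = 8 + 16 = 24, not 26 — does not hold.
#7 |8 − 16| = 8 — holds.
#8 a7 = 16 is outside [17, 22] — does not hold.
#9 max(16, 16) = 16, not 19 — does not hold.

The assignment fails constraints 3, 6, 8, 9.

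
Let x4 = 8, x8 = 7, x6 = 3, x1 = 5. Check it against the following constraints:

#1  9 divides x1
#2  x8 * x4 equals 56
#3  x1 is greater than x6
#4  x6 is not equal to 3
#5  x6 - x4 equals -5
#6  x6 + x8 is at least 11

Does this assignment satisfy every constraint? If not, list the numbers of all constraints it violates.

#1 5 = 9*0 + 5, so 9 does not divide 5 — violated.
#2 x8 * x4 = 7 * 8 = 56 — OK.
#3 x1 = 5, x6 = 3; 5 > 3 — OK.
#4 x6 = 3, but 3 is required to differ — violated.
#5 x6 - x4 = 3 - 8 = -5 — OK.
#6 x6 + x8 = 3 + 7 = 10; 10 < 11, bound 11 not met — violated.

No — constraints 1, 4, and 6 are not satisfied.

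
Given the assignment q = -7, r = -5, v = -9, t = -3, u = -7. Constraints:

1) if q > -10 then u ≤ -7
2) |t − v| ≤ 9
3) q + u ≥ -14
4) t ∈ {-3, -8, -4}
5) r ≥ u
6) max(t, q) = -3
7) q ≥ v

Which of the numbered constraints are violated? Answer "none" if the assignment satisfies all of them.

Yes — all constraints hold.

1) q = -7 > -10, so we need u ≤ -7; u = -7 ≤ -7 — holds.
2) |-3 − (-9)| = 6; 6 ≤ 9 — holds.
3) q + u = -7 + (-7) = -14; -14 ≥ -14 — holds.
4) t = -3 is in {-3, -8, -4} — holds.
5) r = -5, u = -7; -5 ≥ -7 — holds.
6) max(-3, -7) = -3 — holds.
7) q = -7, v = -9; -7 ≥ -9 — holds.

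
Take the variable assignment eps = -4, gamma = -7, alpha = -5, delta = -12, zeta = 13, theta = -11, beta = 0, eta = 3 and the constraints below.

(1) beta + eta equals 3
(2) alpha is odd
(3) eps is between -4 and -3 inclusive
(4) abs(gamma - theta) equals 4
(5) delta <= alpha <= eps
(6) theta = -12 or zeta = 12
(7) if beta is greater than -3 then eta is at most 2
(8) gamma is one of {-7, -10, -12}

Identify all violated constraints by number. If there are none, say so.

(1) beta + eta = 0 + 3 = 3  OK
(2) alpha = -5 is odd  OK
(3) eps = -4 lies in [-4, -3]  OK
(4) abs(-7 - (-11)) = 4  OK
(5) values -12 <= -5 <= -4  OK
(6) theta = -11 ≠ -12 and zeta = 13 ≠ 12; both disjuncts false  FAIL
(7) beta = 0 > -3, so we need eta ≤ 2; but eta = 3 > 2  FAIL
(8) gamma = -7 is in {-7, -10, -12}  OK

Constraints 6 and 7 do not hold.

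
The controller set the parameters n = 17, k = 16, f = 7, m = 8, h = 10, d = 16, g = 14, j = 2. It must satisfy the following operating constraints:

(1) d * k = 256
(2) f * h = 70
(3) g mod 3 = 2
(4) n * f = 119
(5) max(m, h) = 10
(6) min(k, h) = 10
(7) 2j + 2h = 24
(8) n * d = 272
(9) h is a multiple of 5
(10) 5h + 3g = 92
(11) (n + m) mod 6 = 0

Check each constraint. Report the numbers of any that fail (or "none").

The assignment fails constraint 11.

(1) d * k = 16 * 16 = 256 — OK.
(2) f * h = 7 * 10 = 70 — OK.
(3) 14 mod 3 = 2 — OK.
(4) n * f = 17 * 7 = 119 — OK.
(5) max(8, 10) = 10 — OK.
(6) min(16, 10) = 10 — OK.
(7) 2j + 2h = 2(2) + 2(10) = 24 — OK.
(8) n * d = 17 * 16 = 272 — OK.
(9) 10 / 5 = 2, so 5 divides 10 — OK.
(10) 5h + 3g = 5(10) + 3(14) = 92 — OK.
(11) n + m = 25; 25 mod 6 = 1, not 0 — violated.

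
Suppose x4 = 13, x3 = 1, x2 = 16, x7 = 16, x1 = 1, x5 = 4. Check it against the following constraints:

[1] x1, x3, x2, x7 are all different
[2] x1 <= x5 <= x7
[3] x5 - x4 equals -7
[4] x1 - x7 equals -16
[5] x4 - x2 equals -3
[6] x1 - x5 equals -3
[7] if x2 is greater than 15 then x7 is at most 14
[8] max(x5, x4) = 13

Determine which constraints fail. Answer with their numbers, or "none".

Constraints 1, 3, 4, 7 do not hold.

[1] x1 = x3 = 1, not all different — violated.
[2] values 1 <= 4 <= 16 — OK.
[3] x5 - x4 = 4 - 13 = -9, not -7 — violated.
[4] x1 - x7 = 1 - 16 = -15, not -16 — violated.
[5] x4 - x2 = 13 - 16 = -3 — OK.
[6] x1 - x5 = 1 - 4 = -3 — OK.
[7] x2 = 16 > 15, so we need x7 ≤ 14; but x7 = 16 > 14 — violated.
[8] max(4, 13) = 13 — OK.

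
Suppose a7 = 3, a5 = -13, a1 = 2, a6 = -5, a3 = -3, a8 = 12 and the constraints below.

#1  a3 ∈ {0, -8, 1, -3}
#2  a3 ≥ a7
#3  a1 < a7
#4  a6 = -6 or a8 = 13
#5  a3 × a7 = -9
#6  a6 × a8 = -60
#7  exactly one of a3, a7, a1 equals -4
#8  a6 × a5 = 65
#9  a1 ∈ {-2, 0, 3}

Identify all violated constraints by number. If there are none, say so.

#1 a3 = -3 is in {0, -8, 1, -3}  OK
#2 a3 = -3, a7 = 3; -3 < 3 (want ≥)  FAIL
#3 a1 = 2, a7 = 3; 2 < 3  OK
#4 a6 = -5 ≠ -6 and a8 = 12 ≠ 13; both disjuncts false  FAIL
#5 a3 × a7 = -3 × 3 = -9  OK
#6 a6 × a8 = -5 × 12 = -60  OK
#7 a3=-3, a7=3, a1=2; 0 of them equal -4, not exactly one  FAIL
#8 a6 × a5 = -5 × (-13) = 65  OK
#9 a1 = 2 is not in {-2, 0, 3}  FAIL

The assignment fails constraints 2, 4, 7, and 9.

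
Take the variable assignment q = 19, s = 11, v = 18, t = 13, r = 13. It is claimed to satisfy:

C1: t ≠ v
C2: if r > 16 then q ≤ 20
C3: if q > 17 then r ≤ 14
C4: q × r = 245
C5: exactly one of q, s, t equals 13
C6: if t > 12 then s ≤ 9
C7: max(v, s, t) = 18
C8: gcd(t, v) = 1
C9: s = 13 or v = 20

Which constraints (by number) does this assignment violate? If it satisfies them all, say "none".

C1: t = 13, v = 18; distinct — holds.
C2: r = 13, not > 16; antecedent false, conditional vacuously true — holds.
C3: q = 19 > 17, so we need r ≤ 14; r = 13 ≤ 14 — holds.
C4: q × r = 19 × 13 = 247, not 245 — does not hold.
C5: q=19, s=11, t=13; 1 of them equals 13 — holds.
C6: t = 13 > 12, so we need s ≤ 9; but s = 11 > 9 — does not hold.
C7: max(18, 11, 13) = 18 — holds.
C8: gcd(13, 18) = 1 — holds.
C9: s = 11 ≠ 13 and v = 18 ≠ 20; both disjuncts false — does not hold.

Constraints 4, 6, 9 are violated.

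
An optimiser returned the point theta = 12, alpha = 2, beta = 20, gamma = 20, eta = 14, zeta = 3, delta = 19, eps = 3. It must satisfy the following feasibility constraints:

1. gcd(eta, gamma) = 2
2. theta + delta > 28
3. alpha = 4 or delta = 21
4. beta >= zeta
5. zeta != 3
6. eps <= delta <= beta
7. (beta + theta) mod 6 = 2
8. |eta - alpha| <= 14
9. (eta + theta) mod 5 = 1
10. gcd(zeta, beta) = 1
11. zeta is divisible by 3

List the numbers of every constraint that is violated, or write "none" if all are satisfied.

Constraints 3, 5 do not hold.

1. gcd(14, 20) = 2  ✓
2. theta + delta = 12 + 19 = 31; 31 > 28  ✓
3. alpha = 2 ≠ 4 and delta = 19 ≠ 21; both disjuncts false  ✗
4. beta = 20, zeta = 3; 20 ≥ 3  ✓
5. zeta = 3, but 3 is required to differ  ✗
6. values 3 <= 19 <= 20  ✓
7. beta + theta = 32; 32 mod 6 = 2  ✓
8. |14 - 2| = 12; 12 ≤ 14  ✓
9. eta + theta = 26; 26 mod 5 = 1  ✓
10. gcd(3, 20) = 1  ✓
11. 3 / 3 = 1, so 3 divides 3  ✓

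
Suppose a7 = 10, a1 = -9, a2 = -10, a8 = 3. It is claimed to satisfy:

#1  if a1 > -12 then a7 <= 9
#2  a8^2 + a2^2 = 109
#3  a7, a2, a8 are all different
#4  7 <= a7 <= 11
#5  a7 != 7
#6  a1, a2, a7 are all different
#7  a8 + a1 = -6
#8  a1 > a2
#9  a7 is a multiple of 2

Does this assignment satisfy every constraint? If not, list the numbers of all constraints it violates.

The assignment fails constraint 1.

#1 a1 = -9 > -12, so we need a7 ≤ 9; but a7 = 10 > 9  no
#2 a8^2 + a2^2 = 3^2 + (-10)^2 = 9 + 100 = 109  yes
#3 values 10, -10, 3 are pairwise distinct  yes
#4 a7 = 10 lies in [7, 11]  yes
#5 a7 = 10, and 10 ≠ 7  yes
#6 values -9, -10, 10 are pairwise distinct  yes
#7 a8 + a1 = 3 + (-9) = -6  yes
#8 a1 = -9, a2 = -10; -9 > -10  yes
#9 10 / 2 = 5, so 2 divides 10  yes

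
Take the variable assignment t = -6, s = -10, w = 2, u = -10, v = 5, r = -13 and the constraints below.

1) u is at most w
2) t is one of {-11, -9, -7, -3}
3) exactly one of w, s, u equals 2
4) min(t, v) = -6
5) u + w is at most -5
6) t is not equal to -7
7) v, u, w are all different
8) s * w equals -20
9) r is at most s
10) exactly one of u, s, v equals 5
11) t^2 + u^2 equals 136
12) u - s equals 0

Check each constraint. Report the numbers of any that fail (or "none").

No — constraint 2 is not satisfied.

1) u = -10, w = 2; -10 ≤ 2  holds
2) t = -6 is not in {-11, -9, -7, -3}  fails
3) w=2, s=-10, u=-10; 1 of them equals 2  holds
4) min(-6, 5) = -6  holds
5) u + w = -10 + 2 = -8; -8 ≤ -5  holds
6) t = -6, and -6 ≠ -7  holds
7) values 5, -10, 2 are pairwise distinct  holds
8) s * w = -10 * 2 = -20  holds
9) r = -13, s = -10; -13 ≤ -10  holds
10) u=-10, s=-10, v=5; 1 of them equals 5  holds
11) t^2 + u^2 = (-6)^2 + (-10)^2 = 36 + 100 = 136  holds
12) u - s = -10 - (-10) = 0  holds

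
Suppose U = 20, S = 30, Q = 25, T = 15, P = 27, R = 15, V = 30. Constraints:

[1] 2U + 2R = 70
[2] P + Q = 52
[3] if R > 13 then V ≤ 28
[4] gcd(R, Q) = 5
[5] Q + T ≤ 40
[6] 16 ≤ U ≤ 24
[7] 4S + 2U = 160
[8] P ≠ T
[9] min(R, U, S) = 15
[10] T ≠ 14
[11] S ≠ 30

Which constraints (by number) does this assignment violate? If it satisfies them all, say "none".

[1] 2U + 2R = 2(20) + 2(15) = 70  ✔
[2] P + Q = 27 + 25 = 52  ✔
[3] R = 15 > 13, so we need V ≤ 28; but V = 30 > 28  ✘
[4] gcd(15, 25) = 5  ✔
[5] Q + T = 25 + 15 = 40; 40 ≤ 40  ✔
[6] U = 20 lies in [16, 24]  ✔
[7] 4S + 2U = 4(30) + 2(20) = 160  ✔
[8] P = 27, T = 15; distinct  ✔
[9] min(15, 20, 30) = 15  ✔
[10] T = 15, and 15 ≠ 14  ✔
[11] S = 30, but 30 is required to differ  ✘

Constraints 3 and 11 do not hold.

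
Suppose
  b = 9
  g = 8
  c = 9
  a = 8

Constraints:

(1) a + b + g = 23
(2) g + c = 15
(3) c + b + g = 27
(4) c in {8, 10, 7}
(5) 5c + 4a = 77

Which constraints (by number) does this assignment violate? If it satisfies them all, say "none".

No — constraints 1, 2, 3, 4 are not satisfied.

(1) a + b + g = 8 + 9 + 8 = 25, not 23  FAIL
(2) g + c = 8 + 9 = 17, not 15  FAIL
(3) c + b + g = 9 + 9 + 8 = 26, not 27  FAIL
(4) c = 9 is not in {8, 10, 7}  FAIL
(5) 5c + 4a = 5(9) + 4(8) = 77  OK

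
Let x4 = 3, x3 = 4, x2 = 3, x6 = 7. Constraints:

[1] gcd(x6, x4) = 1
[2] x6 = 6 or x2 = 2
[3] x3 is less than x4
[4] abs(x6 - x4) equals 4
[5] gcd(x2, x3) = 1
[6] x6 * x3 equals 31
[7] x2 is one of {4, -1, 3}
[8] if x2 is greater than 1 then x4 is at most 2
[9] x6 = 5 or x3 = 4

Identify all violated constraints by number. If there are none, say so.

Constraints 2, 3, 6, and 8 do not hold.

[1] gcd(7, 3) = 1 — holds.
[2] x6 = 7 ≠ 6 and x2 = 3 ≠ 2; both disjuncts false — fails.
[3] x3 = 4, x4 = 3; 4 ≥ 3 (want <) — fails.
[4] abs(7 - 3) = 4 — holds.
[5] gcd(3, 4) = 1 — holds.
[6] x6 * x3 = 7 * 4 = 28, not 31 — fails.
[7] x2 = 3 is in {4, -1, 3} — holds.
[8] x2 = 3 > 1, so we need x4 ≤ 2; but x4 = 3 > 2 — fails.
[9] x6 = 7 ≠ 5, but x3 = 4 = 4 (second disjunct) — holds.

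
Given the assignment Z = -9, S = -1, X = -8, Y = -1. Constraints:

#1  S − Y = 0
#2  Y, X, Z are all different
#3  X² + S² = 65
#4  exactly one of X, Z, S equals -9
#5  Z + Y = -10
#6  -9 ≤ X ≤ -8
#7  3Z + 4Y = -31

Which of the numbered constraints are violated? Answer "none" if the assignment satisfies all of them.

All constraints are satisfied.

#1 S − Y = -1 − (-1) = 0  yes
#2 values -1, -8, -9 are pairwise distinct  yes
#3 X² + S² = (-8)² + (-1)² = 64 + 1 = 65  yes
#4 X=-8, Z=-9, S=-1; 1 of them equals -9  yes
#5 Z + Y = -9 + (-1) = -10  yes
#6 X = -8 lies in [-9, -8]  yes
#7 3Z + 4Y = 3(-9) + 4(-1) = -31  yes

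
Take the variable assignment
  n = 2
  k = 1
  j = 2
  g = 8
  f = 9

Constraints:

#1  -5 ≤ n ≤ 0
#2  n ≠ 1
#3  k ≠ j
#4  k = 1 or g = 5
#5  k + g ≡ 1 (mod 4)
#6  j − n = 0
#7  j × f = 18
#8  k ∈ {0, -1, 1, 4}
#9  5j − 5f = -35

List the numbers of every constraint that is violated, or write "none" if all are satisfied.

Constraint 1 is violated.

#1 n = 2 is outside [-5, 0]  false
#2 n = 2, and 2 ≠ 1  true
#3 k = 1, j = 2; distinct  true
#4 k = 1 = 1 (first disjunct)  true
#5 k + g = 9; 9 mod 4 = 1  true
#6 j − n = 2 − 2 = 0  true
#7 j × f = 2 × 9 = 18  true
#8 k = 1 is in {0, -1, 1, 4}  true
#9 5j − 5f = 5(2) − 5(9) = -35  true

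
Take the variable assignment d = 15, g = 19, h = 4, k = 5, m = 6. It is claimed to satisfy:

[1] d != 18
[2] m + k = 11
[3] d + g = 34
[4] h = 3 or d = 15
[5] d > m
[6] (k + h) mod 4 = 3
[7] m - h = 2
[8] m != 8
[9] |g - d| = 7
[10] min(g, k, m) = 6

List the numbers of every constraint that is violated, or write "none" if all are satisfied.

Violated: 6, 9, and 10.

[1] d = 15, and 15 ≠ 18  OK
[2] m + k = 6 + 5 = 11  OK
[3] d + g = 15 + 19 = 34  OK
[4] h = 4 ≠ 3, but d = 15 = 15 (second disjunct)  OK
[5] d = 15, m = 6; 15 > 6  OK
[6] k + h = 9; 9 mod 4 = 1, not 3  FAIL
[7] m - h = 6 - 4 = 2  OK
[8] m = 6, and 6 ≠ 8  OK
[9] |19 - 15| = 4, not 7  FAIL
[10] min(19, 5, 6) = 5, not 6  FAIL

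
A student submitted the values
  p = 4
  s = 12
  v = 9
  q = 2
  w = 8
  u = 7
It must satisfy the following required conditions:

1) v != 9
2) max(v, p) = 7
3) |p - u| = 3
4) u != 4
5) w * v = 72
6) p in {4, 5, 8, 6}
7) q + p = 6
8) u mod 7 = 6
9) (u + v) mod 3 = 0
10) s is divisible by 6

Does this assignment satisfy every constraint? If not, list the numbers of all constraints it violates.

1) v = 9, but 9 is required to differ — violated.
2) max(9, 4) = 9, not 7 — violated.
3) |4 - 7| = 3 — satisfied.
4) u = 7, and 7 ≠ 4 — satisfied.
5) w * v = 8 * 9 = 72 — satisfied.
6) p = 4 is in {4, 5, 8, 6} — satisfied.
7) q + p = 2 + 4 = 6 — satisfied.
8) 7 mod 7 = 0, not 6 — violated.
9) u + v = 16; 16 mod 3 = 1, not 0 — violated.
10) 12 / 6 = 2, so 6 divides 12 — satisfied.

The assignment fails constraints 1, 2, 8, 9.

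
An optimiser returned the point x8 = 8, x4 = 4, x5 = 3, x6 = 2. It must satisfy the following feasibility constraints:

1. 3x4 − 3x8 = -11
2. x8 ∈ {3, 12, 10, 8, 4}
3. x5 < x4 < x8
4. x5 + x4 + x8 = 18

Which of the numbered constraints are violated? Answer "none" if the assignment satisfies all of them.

The assignment fails constraints 1 and 4.

1. 3x4 − 3x8 = 3(4) − 3(8) = -12, not -11  fails
2. x8 = 8 is in {3, 12, 10, 8, 4}  holds
3. values 3 < 4 < 8  holds
4. x5 + x4 + x8 = 3 + 4 + 8 = 15, not 18  fails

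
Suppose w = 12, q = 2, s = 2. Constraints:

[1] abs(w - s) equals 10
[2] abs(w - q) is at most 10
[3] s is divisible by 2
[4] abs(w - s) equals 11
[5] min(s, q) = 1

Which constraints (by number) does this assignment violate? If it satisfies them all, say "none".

[1] abs(12 - 2) = 10 — holds.
[2] abs(12 - 2) = 10; 10 ≤ 10 — holds.
[3] 2 / 2 = 1, so 2 divides 2 — holds.
[4] abs(12 - 2) = 10, not 11 — fails.
[5] min(2, 2) = 2, not 1 — fails.

No — constraints 4, 5 are not satisfied.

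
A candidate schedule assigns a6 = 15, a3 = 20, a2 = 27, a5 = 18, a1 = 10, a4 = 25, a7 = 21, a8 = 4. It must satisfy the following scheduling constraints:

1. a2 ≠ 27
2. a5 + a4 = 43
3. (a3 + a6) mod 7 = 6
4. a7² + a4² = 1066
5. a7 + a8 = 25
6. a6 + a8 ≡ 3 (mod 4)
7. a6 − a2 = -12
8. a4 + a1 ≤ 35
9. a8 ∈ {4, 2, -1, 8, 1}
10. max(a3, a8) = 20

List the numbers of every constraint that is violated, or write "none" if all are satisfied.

No — constraints 1 and 3 are not satisfied.

1. a2 = 27, but 27 is required to differ — does not hold.
2. a5 + a4 = 18 + 25 = 43 — holds.
3. a3 + a6 = 35; 35 mod 7 = 0, not 6 — does not hold.
4. a7² + a4² = 21² + 25² = 441 + 625 = 1066 — holds.
5. a7 + a8 = 21 + 4 = 25 — holds.
6. a6 + a8 = 19; 19 mod 4 = 3 — holds.
7. a6 − a2 = 15 − 27 = -12 — holds.
8. a4 + a1 = 25 + 10 = 35; 35 ≤ 35 — holds.
9. a8 = 4 is in {4, 2, -1, 8, 1} — holds.
10. max(20, 4) = 20 — holds.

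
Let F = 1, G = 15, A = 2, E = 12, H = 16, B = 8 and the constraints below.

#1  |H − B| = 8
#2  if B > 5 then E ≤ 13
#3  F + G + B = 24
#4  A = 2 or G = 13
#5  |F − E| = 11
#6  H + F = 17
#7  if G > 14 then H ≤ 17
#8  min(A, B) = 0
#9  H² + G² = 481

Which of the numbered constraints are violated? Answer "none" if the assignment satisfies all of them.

#1 |16 − 8| = 8  yes
#2 B = 8 > 5, so we need E ≤ 13; E = 12 ≤ 13  yes
#3 F + G + B = 1 + 15 + 8 = 24  yes
#4 A = 2 = 2 (first disjunct)  yes
#5 |1 − 12| = 11  yes
#6 H + F = 16 + 1 = 17  yes
#7 G = 15 > 14, so we need H ≤ 17; H = 16 ≤ 17  yes
#8 min(2, 8) = 2, not 0  no
#9 H² + G² = 16² + 15² = 256 + 225 = 481  yes

The assignment fails constraint 8.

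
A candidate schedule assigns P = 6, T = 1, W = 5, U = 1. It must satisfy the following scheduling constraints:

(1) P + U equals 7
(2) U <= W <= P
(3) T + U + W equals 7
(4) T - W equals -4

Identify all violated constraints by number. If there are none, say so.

All constraints are satisfied.

(1) P + U = 6 + 1 = 7 — holds.
(2) values 1 <= 5 <= 6 — holds.
(3) T + U + W = 1 + 1 + 5 = 7 — holds.
(4) T - W = 1 - 5 = -4 — holds.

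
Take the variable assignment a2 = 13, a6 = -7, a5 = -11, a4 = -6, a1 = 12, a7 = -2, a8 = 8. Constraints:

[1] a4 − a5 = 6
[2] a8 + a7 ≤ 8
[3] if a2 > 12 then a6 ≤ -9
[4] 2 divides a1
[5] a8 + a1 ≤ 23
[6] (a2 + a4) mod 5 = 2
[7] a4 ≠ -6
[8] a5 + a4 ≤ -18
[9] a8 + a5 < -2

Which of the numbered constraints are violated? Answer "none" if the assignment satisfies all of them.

No — constraints 1, 3, 7, 8 are not satisfied.

[1] a4 − a5 = -6 − (-11) = 5, not 6 — violated.
[2] a8 + a7 = 8 + (-2) = 6; 6 ≤ 8 — satisfied.
[3] a2 = 13 > 12, so we need a6 ≤ -9; but a6 = -7 > -9 — violated.
[4] 12 / 2 = 6, so 2 divides 12 — satisfied.
[5] a8 + a1 = 8 + 12 = 20; 20 ≤ 23 — satisfied.
[6] a2 + a4 = 7; 7 mod 5 = 2 — satisfied.
[7] a4 = -6, but -6 is required to differ — violated.
[8] a5 + a4 = -11 + (-6) = -17; -17 > -18, bound -18 not met — violated.
[9] a8 + a5 = 8 + (-11) = -3; -3 < -2 — satisfied.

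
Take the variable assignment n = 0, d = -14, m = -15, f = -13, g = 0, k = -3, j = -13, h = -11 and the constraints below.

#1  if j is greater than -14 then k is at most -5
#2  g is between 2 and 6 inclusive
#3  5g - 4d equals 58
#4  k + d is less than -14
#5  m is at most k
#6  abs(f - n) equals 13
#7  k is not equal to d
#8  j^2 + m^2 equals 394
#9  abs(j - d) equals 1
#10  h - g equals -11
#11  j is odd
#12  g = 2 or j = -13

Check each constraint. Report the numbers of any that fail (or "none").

Constraints 1, 2, and 3 are violated.

#1 j = -13 > -14, so we need k ≤ -5; but k = -3 > -5 — violated.
#2 g = 0 is outside [2, 6] — violated.
#3 5g - 4d = 5(0) - 4(-14) = 56, not 58 — violated.
#4 k + d = -3 + (-14) = -17; -17 < -14 — satisfied.
#5 m = -15, k = -3; -15 ≤ -3 — satisfied.
#6 abs(-13 - 0) = 13 — satisfied.
#7 k = -3, d = -14; distinct — satisfied.
#8 j^2 + m^2 = (-13)^2 + (-15)^2 = 169 + 225 = 394 — satisfied.
#9 abs(-13 - (-14)) = 1 — satisfied.
#10 h - g = -11 - 0 = -11 — satisfied.
#11 j = -13 is odd — satisfied.
#12 g = 0 ≠ 2, but j = -13 = -13 (second disjunct) — satisfied.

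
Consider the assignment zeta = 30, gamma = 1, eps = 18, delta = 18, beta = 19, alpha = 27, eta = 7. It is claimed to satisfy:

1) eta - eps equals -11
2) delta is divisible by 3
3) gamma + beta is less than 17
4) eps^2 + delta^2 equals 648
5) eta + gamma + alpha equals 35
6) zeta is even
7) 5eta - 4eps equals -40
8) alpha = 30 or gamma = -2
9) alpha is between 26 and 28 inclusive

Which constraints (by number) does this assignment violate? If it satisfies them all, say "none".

1) eta - eps = 7 - 18 = -11 — satisfied.
2) 18 / 3 = 6, so 3 divides 18 — satisfied.
3) gamma + beta = 1 + 19 = 20; 20 ≥ 17, bound 17 not met — violated.
4) eps^2 + delta^2 = 18^2 + 18^2 = 324 + 324 = 648 — satisfied.
5) eta + gamma + alpha = 7 + 1 + 27 = 35 — satisfied.
6) zeta = 30 is even — satisfied.
7) 5eta - 4eps = 5(7) - 4(18) = -37, not -40 — violated.
8) alpha = 27 ≠ 30 and gamma = 1 ≠ -2; both disjuncts false — violated.
9) alpha = 27 lies in [26, 28] — satisfied.

Constraints 3, 7, and 8 are violated.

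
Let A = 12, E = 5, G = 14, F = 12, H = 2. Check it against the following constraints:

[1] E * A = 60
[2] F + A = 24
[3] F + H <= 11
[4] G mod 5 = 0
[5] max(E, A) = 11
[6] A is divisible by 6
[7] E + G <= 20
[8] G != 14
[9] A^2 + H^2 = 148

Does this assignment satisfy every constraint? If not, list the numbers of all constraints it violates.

[1] E * A = 5 * 12 = 60 — holds.
[2] F + A = 12 + 12 = 24 — holds.
[3] F + H = 12 + 2 = 14; 14 > 11, bound 11 not met — fails.
[4] 14 mod 5 = 4, not 0 — fails.
[5] max(5, 12) = 12, not 11 — fails.
[6] 12 / 6 = 2, so 6 divides 12 — holds.
[7] E + G = 5 + 14 = 19; 19 ≤ 20 — holds.
[8] G = 14, but 14 is required to differ — fails.
[9] A^2 + H^2 = 12^2 + 2^2 = 144 + 4 = 148 — holds.

The assignment fails constraints 3, 4, 5, 8.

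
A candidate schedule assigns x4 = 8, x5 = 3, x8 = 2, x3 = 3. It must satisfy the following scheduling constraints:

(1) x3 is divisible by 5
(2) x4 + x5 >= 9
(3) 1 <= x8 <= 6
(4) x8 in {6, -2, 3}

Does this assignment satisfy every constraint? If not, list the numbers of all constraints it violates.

Constraints 1, 4 are violated.

(1) 3 = 5*0 + 3, so 5 does not divide 3 — violated.
(2) x4 + x5 = 8 + 3 = 11; 11 ≥ 9 — satisfied.
(3) x8 = 2 lies in [1, 6] — satisfied.
(4) x8 = 2 is not in {6, -2, 3} — violated.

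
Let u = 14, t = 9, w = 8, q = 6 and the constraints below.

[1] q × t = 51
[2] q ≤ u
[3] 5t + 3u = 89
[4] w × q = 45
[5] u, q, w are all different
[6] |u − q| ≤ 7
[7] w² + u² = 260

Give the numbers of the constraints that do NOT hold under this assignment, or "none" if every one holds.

[1] q × t = 6 × 9 = 54, not 51  ✘
[2] q = 6, u = 14; 6 ≤ 14  ✔
[3] 5t + 3u = 5(9) + 3(14) = 87, not 89  ✘
[4] w × q = 8 × 6 = 48, not 45  ✘
[5] values 14, 6, 8 are pairwise distinct  ✔
[6] |14 − 6| = 8; 8 > 7, exceeds bound 7  ✘
[7] w² + u² = 8² + 14² = 64 + 196 = 260  ✔

Violated: 1, 3, 4, 6.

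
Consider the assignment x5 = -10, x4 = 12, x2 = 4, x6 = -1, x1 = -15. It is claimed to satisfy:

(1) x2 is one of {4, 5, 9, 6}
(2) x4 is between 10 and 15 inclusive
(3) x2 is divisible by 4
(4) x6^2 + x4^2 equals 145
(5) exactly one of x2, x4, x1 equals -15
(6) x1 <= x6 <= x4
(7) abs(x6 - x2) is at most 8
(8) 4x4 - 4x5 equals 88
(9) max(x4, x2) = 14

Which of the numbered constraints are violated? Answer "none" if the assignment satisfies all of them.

(1) x2 = 4 is in {4, 5, 9, 6} — holds.
(2) x4 = 12 lies in [10, 15] — holds.
(3) 4 / 4 = 1, so 4 divides 4 — holds.
(4) x6^2 + x4^2 = (-1)^2 + 12^2 = 1 + 144 = 145 — holds.
(5) x2=4, x4=12, x1=-15; 1 of them equals -15 — holds.
(6) values -15 <= -1 <= 12 — holds.
(7) abs(-1 - 4) = 5; 5 ≤ 8 — holds.
(8) 4x4 - 4x5 = 4(12) - 4(-10) = 88 — holds.
(9) max(12, 4) = 12, not 14 — does not hold.

The assignment fails constraint 9.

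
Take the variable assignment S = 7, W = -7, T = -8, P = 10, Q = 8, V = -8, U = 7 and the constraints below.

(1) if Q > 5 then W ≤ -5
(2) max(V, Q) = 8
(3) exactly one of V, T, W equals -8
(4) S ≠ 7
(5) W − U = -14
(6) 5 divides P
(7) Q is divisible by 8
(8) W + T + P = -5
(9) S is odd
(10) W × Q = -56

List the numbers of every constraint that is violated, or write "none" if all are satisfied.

(1) Q = 8 > 5, so we need W ≤ -5; W = -7 ≤ -5  ✓
(2) max(-8, 8) = 8  ✓
(3) V=-8, T=-8, W=-7; 2 of them equal -8, not exactly one  ✗
(4) S = 7, but 7 is required to differ  ✗
(5) W − U = -7 − 7 = -14  ✓
(6) 10 / 5 = 2, so 5 divides 10  ✓
(7) 8 / 8 = 1, so 8 divides 8  ✓
(8) W + T + P = -7 + (-8) + 10 = -5  ✓
(9) S = 7 is odd  ✓
(10) W × Q = -7 × 8 = -56  ✓

No — constraints 3, 4 are not satisfied.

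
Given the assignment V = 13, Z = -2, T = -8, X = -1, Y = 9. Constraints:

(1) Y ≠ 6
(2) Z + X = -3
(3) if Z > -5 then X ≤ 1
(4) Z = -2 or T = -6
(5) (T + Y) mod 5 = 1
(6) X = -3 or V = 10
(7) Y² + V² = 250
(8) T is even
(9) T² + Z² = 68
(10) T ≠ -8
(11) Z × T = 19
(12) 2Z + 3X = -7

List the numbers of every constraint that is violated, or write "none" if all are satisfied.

Constraints 6, 10, and 11 are violated.

(1) Y = 9, and 9 ≠ 6 — OK.
(2) Z + X = -2 + (-1) = -3 — OK.
(3) Z = -2 > -5, so we need X ≤ 1; X = -1 ≤ 1 — OK.
(4) Z = -2 = -2 (first disjunct) — OK.
(5) T + Y = 1; 1 mod 5 = 1 — OK.
(6) X = -1 ≠ -3 and V = 13 ≠ 10; both disjuncts false — violated.
(7) Y² + V² = 9² + 13² = 81 + 169 = 250 — OK.
(8) T = -8 is even — OK.
(9) T² + Z² = (-8)² + (-2)² = 64 + 4 = 68 — OK.
(10) T = -8, but -8 is required to differ — violated.
(11) Z × T = -2 × (-8) = 16, not 19 — violated.
(12) 2Z + 3X = 2(-2) + 3(-1) = -7 — OK.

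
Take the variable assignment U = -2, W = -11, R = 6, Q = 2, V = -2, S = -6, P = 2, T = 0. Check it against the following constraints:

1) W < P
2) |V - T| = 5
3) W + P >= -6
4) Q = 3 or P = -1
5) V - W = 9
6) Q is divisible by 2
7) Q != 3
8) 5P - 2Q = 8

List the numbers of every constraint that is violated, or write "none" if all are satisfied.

1) W = -11, P = 2; -11 < 2  ✔
2) |-2 - 0| = 2, not 5  ✘
3) W + P = -11 + 2 = -9; -9 < -6, bound -6 not met  ✘
4) Q = 2 ≠ 3 and P = 2 ≠ -1; both disjuncts false  ✘
5) V - W = -2 - (-11) = 9  ✔
6) 2 / 2 = 1, so 2 divides 2  ✔
7) Q = 2, and 2 ≠ 3  ✔
8) 5P - 2Q = 5(2) - 2(2) = 6, not 8  ✘

Constraints 2, 3, 4, and 8 do not hold.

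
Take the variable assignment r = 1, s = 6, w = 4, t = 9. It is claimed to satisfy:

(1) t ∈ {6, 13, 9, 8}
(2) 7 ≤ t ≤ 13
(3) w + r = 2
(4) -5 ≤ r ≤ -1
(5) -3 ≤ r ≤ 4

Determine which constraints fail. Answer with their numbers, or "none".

Violated: 3, 4.

(1) t = 9 is in {6, 13, 9, 8} — satisfied.
(2) t = 9 lies in [7, 13] — satisfied.
(3) w + r = 4 + 1 = 5, not 2 — violated.
(4) r = 1 is outside [-5, -1] — violated.
(5) r = 1 lies in [-3, 4] — satisfied.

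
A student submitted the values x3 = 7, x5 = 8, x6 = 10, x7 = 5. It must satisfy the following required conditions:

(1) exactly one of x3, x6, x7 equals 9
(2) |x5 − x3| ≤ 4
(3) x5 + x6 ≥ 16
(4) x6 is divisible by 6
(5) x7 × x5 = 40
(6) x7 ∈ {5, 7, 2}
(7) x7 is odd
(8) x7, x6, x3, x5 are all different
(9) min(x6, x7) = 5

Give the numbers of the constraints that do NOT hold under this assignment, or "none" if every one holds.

(1) x3=7, x6=10, x7=5; 0 of them equal 9, not exactly one — violated.
(2) |8 − 7| = 1; 1 ≤ 4 — OK.
(3) x5 + x6 = 8 + 10 = 18; 18 ≥ 16 — OK.
(4) 10 = 6×1 + 4, so 6 does not divide 10 — violated.
(5) x7 × x5 = 5 × 8 = 40 — OK.
(6) x7 = 5 is in {5, 7, 2} — OK.
(7) x7 = 5 is odd — OK.
(8) values 5, 10, 7, 8 are pairwise distinct — OK.
(9) min(10, 5) = 5 — OK.

Constraints 1 and 4 are violated.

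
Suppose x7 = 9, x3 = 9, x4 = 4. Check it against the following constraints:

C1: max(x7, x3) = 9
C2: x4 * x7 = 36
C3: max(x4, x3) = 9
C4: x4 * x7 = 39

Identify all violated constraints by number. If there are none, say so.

C1: max(9, 9) = 9  ✓
C2: x4 * x7 = 4 * 9 = 36  ✓
C3: max(4, 9) = 9  ✓
C4: x4 * x7 = 4 * 9 = 36, not 39  ✗

Constraint 4 does not hold.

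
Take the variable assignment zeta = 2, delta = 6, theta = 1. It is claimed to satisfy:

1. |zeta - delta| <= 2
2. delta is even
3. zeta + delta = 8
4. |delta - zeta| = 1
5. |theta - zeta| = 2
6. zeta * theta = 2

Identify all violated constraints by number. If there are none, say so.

1. |2 - 6| = 4; 4 > 2, exceeds bound 2 — violated.
2. delta = 6 is even — satisfied.
3. zeta + delta = 2 + 6 = 8 — satisfied.
4. |6 - 2| = 4, not 1 — violated.
5. |1 - 2| = 1, not 2 — violated.
6. zeta * theta = 2 * 1 = 2 — satisfied.

No — constraints 1, 4, and 5 are not satisfied.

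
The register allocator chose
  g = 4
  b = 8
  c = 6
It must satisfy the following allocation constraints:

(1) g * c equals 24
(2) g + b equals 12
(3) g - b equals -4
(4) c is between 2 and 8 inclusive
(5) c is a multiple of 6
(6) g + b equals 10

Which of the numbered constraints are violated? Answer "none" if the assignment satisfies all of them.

No — constraint 6 is not satisfied.

(1) g * c = 4 * 6 = 24  ✔
(2) g + b = 4 + 8 = 12  ✔
(3) g - b = 4 - 8 = -4  ✔
(4) c = 6 lies in [2, 8]  ✔
(5) 6 / 6 = 1, so 6 divides 6  ✔
(6) g + b = 4 + 8 = 12, not 10  ✘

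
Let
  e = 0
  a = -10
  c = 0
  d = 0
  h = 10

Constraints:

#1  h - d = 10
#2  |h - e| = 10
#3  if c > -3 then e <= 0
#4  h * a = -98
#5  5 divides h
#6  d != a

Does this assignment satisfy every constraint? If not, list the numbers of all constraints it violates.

Constraint 4 does not hold.

#1 h - d = 10 - 0 = 10  true
#2 |10 - 0| = 10  true
#3 c = 0 > -3, so we need e ≤ 0; e = 0 ≤ 0  true
#4 h * a = 10 * (-10) = -100, not -98  false
#5 10 / 5 = 2, so 5 divides 10  true
#6 d = 0, a = -10; distinct  true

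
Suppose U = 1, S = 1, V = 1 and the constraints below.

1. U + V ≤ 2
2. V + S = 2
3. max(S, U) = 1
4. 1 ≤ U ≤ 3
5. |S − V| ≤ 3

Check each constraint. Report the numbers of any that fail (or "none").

All constraints are satisfied.

1. U + V = 1 + 1 = 2; 2 ≤ 2 — holds.
2. V + S = 1 + 1 = 2 — holds.
3. max(1, 1) = 1 — holds.
4. U = 1 lies in [1, 3] — holds.
5. |1 − 1| = 0; 0 ≤ 3 — holds.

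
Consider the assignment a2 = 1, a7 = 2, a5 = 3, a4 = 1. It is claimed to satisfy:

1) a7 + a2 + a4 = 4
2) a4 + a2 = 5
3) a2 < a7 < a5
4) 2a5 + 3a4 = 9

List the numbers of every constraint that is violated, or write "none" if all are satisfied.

Violated: 2.

1) a7 + a2 + a4 = 2 + 1 + 1 = 4  yes
2) a4 + a2 = 1 + 1 = 2, not 5  no
3) values 1 < 2 < 3  yes
4) 2a5 + 3a4 = 2(3) + 3(1) = 9  yes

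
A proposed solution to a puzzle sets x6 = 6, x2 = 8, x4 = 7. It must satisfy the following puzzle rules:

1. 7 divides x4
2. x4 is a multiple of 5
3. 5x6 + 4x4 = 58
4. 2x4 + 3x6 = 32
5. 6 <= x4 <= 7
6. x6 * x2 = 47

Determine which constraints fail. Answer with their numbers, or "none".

1. 7 / 7 = 1, so 7 divides 7  ✓
2. 7 = 5*1 + 2, so 5 does not divide 7  ✗
3. 5x6 + 4x4 = 5(6) + 4(7) = 58  ✓
4. 2x4 + 3x6 = 2(7) + 3(6) = 32  ✓
5. x4 = 7 lies in [6, 7]  ✓
6. x6 * x2 = 6 * 8 = 48, not 47  ✗

Violated: 2, 6.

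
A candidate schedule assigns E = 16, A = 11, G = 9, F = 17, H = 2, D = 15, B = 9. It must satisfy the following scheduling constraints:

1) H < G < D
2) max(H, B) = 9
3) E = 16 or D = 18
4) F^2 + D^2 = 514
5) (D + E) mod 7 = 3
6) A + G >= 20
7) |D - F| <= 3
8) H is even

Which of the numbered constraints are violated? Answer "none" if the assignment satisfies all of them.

No violations.

1) values 2 < 9 < 15 — holds.
2) max(2, 9) = 9 — holds.
3) E = 16 = 16 (first disjunct) — holds.
4) F^2 + D^2 = 17^2 + 15^2 = 289 + 225 = 514 — holds.
5) D + E = 31; 31 mod 7 = 3 — holds.
6) A + G = 11 + 9 = 20; 20 ≥ 20 — holds.
7) |15 - 17| = 2; 2 ≤ 3 — holds.
8) H = 2 is even — holds.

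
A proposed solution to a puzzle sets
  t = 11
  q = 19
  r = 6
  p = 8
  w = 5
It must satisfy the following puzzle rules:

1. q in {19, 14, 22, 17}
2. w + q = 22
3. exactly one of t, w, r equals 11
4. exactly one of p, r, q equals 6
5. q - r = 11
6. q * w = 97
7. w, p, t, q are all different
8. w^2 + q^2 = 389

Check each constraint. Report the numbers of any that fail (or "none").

1. q = 19 is in {19, 14, 22, 17} — holds.
2. w + q = 5 + 19 = 24, not 22 — fails.
3. t=11, w=5, r=6; 1 of them equals 11 — holds.
4. p=8, r=6, q=19; 1 of them equals 6 — holds.
5. q - r = 19 - 6 = 13, not 11 — fails.
6. q * w = 19 * 5 = 95, not 97 — fails.
7. values 5, 8, 11, 19 are pairwise distinct — holds.
8. w^2 + q^2 = 5^2 + 19^2 = 25 + 361 = 386, not 389 — fails.

The assignment fails constraints 2, 5, 6, and 8.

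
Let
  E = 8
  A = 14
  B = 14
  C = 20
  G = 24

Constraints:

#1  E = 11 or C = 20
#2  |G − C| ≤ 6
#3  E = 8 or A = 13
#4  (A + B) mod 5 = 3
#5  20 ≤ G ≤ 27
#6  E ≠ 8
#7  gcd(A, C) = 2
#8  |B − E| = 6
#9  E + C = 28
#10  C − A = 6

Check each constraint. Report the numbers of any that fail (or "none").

Constraint 6 is violated.

#1 E = 8 ≠ 11, but C = 20 = 20 (second disjunct) — OK.
#2 |24 − 20| = 4; 4 ≤ 6 — OK.
#3 E = 8 = 8 (first disjunct) — OK.
#4 A + B = 28; 28 mod 5 = 3 — OK.
#5 G = 24 lies in [20, 27] — OK.
#6 E = 8, but 8 is required to differ — violated.
#7 gcd(14, 20) = 2 — OK.
#8 |14 − 8| = 6 — OK.
#9 E + C = 8 + 20 = 28 — OK.
#10 C − A = 20 − 14 = 6 — OK.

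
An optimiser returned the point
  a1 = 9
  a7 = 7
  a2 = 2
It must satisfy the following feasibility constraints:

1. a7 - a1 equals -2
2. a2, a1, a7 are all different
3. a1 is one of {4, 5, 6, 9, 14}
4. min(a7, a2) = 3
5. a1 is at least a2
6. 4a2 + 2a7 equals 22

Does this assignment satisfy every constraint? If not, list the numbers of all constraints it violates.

1. a7 - a1 = 7 - 9 = -2 — holds.
2. values 2, 9, 7 are pairwise distinct — holds.
3. a1 = 9 is in {4, 5, 6, 9, 14} — holds.
4. min(7, 2) = 2, not 3 — does not hold.
5. a1 = 9, a2 = 2; 9 ≥ 2 — holds.
6. 4a2 + 2a7 = 4(2) + 2(7) = 22 — holds.

Violated: 4.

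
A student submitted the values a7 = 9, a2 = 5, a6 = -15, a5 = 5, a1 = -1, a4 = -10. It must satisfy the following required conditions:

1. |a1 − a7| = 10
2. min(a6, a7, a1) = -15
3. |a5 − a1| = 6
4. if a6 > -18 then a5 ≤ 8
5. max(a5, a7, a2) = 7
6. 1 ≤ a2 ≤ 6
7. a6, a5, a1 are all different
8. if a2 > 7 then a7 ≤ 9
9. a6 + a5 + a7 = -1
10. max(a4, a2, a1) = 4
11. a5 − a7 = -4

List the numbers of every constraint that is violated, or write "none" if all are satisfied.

No — constraints 5, 10 are not satisfied.

1. |-1 − 9| = 10  holds
2. min(-15, 9, -1) = -15  holds
3. |5 − (-1)| = 6  holds
4. a6 = -15 > -18, so we need a5 ≤ 8; a5 = 5 ≤ 8  holds
5. max(5, 9, 5) = 9, not 7  fails
6. a2 = 5 lies in [1, 6]  holds
7. values -15, 5, -1 are pairwise distinct  holds
8. a2 = 5, not > 7; antecedent false, conditional vacuously true  holds
9. a6 + a5 + a7 = -15 + 5 + 9 = -1  holds
10. max(-10, 5, -1) = 5, not 4  fails
11. a5 − a7 = 5 − 9 = -4  holds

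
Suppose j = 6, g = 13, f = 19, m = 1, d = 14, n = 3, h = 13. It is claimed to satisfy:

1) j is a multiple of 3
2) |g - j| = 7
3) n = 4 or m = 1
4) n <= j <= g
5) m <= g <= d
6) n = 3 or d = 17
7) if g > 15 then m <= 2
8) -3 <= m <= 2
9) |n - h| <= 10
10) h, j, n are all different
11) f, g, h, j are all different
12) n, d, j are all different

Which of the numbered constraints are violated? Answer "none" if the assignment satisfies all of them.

1) 6 / 3 = 2, so 3 divides 6 — satisfied.
2) |13 - 6| = 7 — satisfied.
3) n = 3 ≠ 4, but m = 1 = 1 (second disjunct) — satisfied.
4) values 3 <= 6 <= 13 — satisfied.
5) values 1 <= 13 <= 14 — satisfied.
6) n = 3 = 3 (first disjunct) — satisfied.
7) g = 13, not > 15; antecedent false, conditional vacuously true — satisfied.
8) m = 1 lies in [-3, 2] — satisfied.
9) |3 - 13| = 10; 10 ≤ 10 — satisfied.
10) values 13, 6, 3 are pairwise distinct — satisfied.
11) g = h = 13, not all different — violated.
12) values 3, 14, 6 are pairwise distinct — satisfied.

Constraint 11 does not hold.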